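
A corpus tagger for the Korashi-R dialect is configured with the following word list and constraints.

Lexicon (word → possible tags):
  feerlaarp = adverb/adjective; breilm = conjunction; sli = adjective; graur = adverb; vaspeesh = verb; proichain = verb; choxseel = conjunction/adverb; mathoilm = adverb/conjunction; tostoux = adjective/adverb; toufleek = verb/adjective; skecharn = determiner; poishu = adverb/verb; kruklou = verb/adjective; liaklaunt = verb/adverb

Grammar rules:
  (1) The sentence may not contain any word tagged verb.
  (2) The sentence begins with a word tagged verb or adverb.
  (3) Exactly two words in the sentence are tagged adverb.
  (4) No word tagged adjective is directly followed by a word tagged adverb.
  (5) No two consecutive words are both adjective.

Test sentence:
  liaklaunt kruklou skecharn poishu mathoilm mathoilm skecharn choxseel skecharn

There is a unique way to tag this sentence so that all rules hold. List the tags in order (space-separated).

adverb adjective determiner adverb conjunction conjunction determiner conjunction determiner

Candidates per position — 1:liaklaunt {verb,adverb}; 2:kruklou {verb,adjective}; 3:skecharn {determiner}; 4:poishu {adverb,verb}; 5:mathoilm {adverb,conjunction}; 6:mathoilm {adverb,conjunction}; 7:skecharn {determiner}; 8:choxseel {conjunction,adverb}; 9:skecharn {determiner}.
At position 1, choosing verb makes rule 1 impossible to satisfy; hence adverb.
At position 2, choosing verb makes rule 1 impossible to satisfy; hence adjective.
At position 4, choosing verb makes rule 1 impossible to satisfy; hence adverb.
At position 5, choosing adverb makes rule 3 impossible to satisfy; hence conjunction.
At position 6, choosing adverb makes rule 3 impossible to satisfy; hence conjunction.
At position 8, choosing adverb makes rule 3 impossible to satisfy; hence conjunction.
The unique satisfying tagging is: adverb adjective determiner adverb conjunction conjunction determiner conjunction determiner.
Checking: rule 1 ok; rule 2 ok; rule 3 ok; rule 4 ok; rule 5 ok.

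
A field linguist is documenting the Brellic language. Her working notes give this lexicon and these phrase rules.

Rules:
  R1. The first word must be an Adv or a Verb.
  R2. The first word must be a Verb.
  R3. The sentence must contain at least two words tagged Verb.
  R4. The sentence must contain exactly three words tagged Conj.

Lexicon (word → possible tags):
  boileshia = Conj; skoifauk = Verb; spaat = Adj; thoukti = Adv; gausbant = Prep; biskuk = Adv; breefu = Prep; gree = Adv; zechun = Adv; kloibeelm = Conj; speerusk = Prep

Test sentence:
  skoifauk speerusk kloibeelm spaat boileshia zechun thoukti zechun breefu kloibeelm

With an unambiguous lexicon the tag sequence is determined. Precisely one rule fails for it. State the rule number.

Fixed tagging: Verb Prep Conj Adj Conj Adv Adv Adv Prep Conj.
Applying the rules: R1 pass, R2 pass, R3 fail, R4 pass.
Only rule 3 fails.

3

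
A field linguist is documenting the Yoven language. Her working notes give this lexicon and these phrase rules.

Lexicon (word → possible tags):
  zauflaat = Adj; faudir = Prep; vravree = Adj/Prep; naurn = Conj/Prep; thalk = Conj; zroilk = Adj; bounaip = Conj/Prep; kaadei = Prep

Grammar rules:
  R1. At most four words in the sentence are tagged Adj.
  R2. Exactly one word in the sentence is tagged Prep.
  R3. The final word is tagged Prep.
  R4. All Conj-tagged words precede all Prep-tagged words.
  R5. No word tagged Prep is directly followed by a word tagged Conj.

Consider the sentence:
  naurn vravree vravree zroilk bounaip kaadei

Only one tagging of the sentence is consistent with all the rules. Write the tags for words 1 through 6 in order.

Candidates per position — 1:naurn {Conj,Prep}; 2:vravree {Adj,Prep}; 3:vravree {Adj,Prep}; 4:zroilk {Adj}; 5:bounaip {Conj,Prep}; 6:kaadei {Prep}.
At position 1, choosing Prep makes rule 2 impossible to satisfy; hence Conj.
At position 2, choosing Prep makes rule 2 impossible to satisfy; hence Adj.
At position 3, choosing Prep makes rule 2 impossible to satisfy; hence Adj.
At position 5, choosing Prep makes rule 2 impossible to satisfy; hence Conj.
That leaves exactly one tagging: Conj Adj Adj Adj Conj Prep.
Rule-by-rule: rule 1 satisfied; rule 2 satisfied; rule 3 satisfied; rule 4 satisfied; rule 5 satisfied.

Conj Adj Adj Adj Conj Prep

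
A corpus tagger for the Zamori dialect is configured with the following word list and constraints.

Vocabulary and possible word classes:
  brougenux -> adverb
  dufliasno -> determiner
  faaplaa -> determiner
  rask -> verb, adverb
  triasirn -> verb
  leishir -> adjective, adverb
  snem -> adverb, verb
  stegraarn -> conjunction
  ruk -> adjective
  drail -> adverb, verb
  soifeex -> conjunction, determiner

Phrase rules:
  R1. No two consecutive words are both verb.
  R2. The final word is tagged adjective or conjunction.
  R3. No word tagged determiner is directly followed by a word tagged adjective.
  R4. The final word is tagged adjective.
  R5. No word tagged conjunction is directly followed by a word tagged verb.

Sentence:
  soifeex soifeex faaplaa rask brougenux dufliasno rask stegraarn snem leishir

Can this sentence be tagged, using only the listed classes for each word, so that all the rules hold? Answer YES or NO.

YES

Candidates per position — 1:soifeex {conjunction,determiner}; 2:soifeex {conjunction,determiner}; 3:faaplaa {determiner}; 4:rask {verb,adverb}; 5:brougenux {adverb}; 6:dufliasno {determiner}; 7:rask {verb,adverb}; 8:stegraarn {conjunction}; 9:snem {adverb,verb}; 10:leishir {adjective,adverb}.
One satisfying assignment: determiner determiner determiner verb adverb determiner adverb conjunction adverb adjective.
Rule-by-rule: rule 1 satisfied; rule 2 satisfied; rule 3 satisfied; rule 4 satisfied; rule 5 satisfied.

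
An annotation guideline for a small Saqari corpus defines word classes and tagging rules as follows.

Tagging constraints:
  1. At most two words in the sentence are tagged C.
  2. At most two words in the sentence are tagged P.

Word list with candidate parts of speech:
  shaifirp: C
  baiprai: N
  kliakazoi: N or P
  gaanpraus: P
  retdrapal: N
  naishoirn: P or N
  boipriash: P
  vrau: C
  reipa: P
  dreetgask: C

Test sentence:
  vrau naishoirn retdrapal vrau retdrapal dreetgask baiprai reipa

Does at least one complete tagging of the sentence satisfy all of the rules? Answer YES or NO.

NO

Candidates per position — 1:vrau {C}; 2:naishoirn {P,N}; 3:retdrapal {N}; 4:vrau {C}; 5:retdrapal {N}; 6:dreetgask {C}; 7:baiprai {N}; 8:reipa {P}.
Rule 1 cannot be satisfied by any choice of tags from the lexicon.
So there is no consistent tagging.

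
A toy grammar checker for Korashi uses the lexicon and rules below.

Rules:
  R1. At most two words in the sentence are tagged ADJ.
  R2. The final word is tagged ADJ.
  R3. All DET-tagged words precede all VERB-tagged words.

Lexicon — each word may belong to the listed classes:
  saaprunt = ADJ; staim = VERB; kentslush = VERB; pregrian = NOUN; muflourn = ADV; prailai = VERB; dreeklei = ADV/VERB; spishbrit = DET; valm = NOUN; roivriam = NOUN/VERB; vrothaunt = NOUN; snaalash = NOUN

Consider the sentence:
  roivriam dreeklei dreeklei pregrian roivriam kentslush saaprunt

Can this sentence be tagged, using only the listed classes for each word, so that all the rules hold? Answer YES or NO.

YES

Candidates per position — 1:roivriam {NOUN,VERB}; 2:dreeklei {ADV,VERB}; 3:dreeklei {ADV,VERB}; 4:pregrian {NOUN}; 5:roivriam {NOUN,VERB}; 6:kentslush {VERB}; 7:saaprunt {ADJ}.
One satisfying assignment: VERB ADV ADV NOUN VERB VERB ADJ.
Verifying each rule — rule 1 holds; rule 2 holds; rule 3 holds.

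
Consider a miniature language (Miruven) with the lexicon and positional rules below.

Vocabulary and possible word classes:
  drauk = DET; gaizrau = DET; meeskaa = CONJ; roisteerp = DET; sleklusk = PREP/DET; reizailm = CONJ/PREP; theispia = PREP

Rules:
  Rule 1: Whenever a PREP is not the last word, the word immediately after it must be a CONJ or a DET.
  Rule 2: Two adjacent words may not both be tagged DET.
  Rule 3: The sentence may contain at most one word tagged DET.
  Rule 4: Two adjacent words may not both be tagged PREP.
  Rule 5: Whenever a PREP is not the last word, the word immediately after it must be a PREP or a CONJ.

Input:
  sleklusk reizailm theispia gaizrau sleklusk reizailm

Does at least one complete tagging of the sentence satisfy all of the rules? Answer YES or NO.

NO

Candidates per position — 1:sleklusk {PREP,DET}; 2:reizailm {CONJ,PREP}; 3:theispia {PREP}; 4:gaizrau {DET}; 5:sleklusk {PREP,DET}; 6:reizailm {CONJ,PREP}.
Rule 5 cannot be satisfied by any choice of tags from the lexicon.
So there is no consistent tagging.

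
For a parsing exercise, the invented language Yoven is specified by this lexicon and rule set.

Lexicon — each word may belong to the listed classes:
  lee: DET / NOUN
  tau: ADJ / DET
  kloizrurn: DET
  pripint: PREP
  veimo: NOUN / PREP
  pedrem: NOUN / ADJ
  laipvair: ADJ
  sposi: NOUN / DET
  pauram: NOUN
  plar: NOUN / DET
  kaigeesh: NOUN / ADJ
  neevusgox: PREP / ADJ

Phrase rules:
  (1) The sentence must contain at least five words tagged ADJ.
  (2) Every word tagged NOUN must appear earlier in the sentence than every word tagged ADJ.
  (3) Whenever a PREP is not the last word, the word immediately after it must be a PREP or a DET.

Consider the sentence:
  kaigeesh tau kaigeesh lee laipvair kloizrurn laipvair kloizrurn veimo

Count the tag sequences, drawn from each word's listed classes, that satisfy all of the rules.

1

Candidates per position — 1:kaigeesh {NOUN,ADJ}; 2:tau {ADJ,DET}; 3:kaigeesh {NOUN,ADJ}; 4:lee {DET,NOUN}; 5:laipvair {ADJ}; 6:kloizrurn {DET}; 7:laipvair {ADJ}; 8:kloizrurn {DET}; 9:veimo {NOUN,PREP}.
There are 32 candidate sequences in total.
The sequences that satisfy every rule: ADJ ADJ ADJ DET ADJ DET ADJ DET PREP.
Count = 1.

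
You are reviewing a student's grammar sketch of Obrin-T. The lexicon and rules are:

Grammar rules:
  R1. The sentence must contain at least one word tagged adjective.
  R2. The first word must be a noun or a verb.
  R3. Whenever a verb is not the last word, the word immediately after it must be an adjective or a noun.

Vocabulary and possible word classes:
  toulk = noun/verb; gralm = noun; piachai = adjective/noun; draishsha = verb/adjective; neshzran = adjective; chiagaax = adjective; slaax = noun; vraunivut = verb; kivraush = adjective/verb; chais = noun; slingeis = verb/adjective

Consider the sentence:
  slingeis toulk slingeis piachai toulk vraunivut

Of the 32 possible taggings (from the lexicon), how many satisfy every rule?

Candidates per position — 1:slingeis {verb,adjective}; 2:toulk {noun,verb}; 3:slingeis {verb,adjective}; 4:piachai {adjective,noun}; 5:toulk {noun,verb}; 6:vraunivut {verb}.
There are 32 candidate sequences in total.
The sequences that satisfy every rule: verb noun verb adjective noun verb; verb noun adjective adjective noun verb; verb noun adjective noun noun verb.
Count = 3.

3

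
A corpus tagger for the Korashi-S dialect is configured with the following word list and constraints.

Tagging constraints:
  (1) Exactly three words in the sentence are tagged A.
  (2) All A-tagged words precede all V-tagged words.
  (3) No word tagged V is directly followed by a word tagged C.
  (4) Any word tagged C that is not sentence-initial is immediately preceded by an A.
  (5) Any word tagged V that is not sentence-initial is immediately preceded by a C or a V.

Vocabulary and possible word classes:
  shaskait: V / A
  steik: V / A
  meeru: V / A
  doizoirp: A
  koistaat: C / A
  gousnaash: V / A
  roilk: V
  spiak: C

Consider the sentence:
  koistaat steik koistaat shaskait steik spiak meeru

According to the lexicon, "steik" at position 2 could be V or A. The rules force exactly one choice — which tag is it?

Candidates per position — 1:koistaat {C,A}; 2:steik {V,A}; 3:koistaat {C,A}; 4:shaskait {V,A}; 5:steik {V,A}; 6:spiak {C}; 7:meeru {V,A}.
At position 5, choosing V makes rule 3 impossible to satisfy; hence A.
At position 2, choosing V makes rule 2 impossible to satisfy; hence A.
At position 4, choosing V makes rule 2 impossible to satisfy; hence A.
At position 7, choosing A makes rule 1 impossible to satisfy; hence V.
At position 1, choosing A makes rule 1 impossible to satisfy; hence C.
At position 3, choosing A makes rule 1 impossible to satisfy; hence C.
That leaves exactly one tagging: C A C A A C V.
Checking: rule 1 holds; rule 2 holds; rule 3 holds; rule 4 holds; rule 5 holds.

A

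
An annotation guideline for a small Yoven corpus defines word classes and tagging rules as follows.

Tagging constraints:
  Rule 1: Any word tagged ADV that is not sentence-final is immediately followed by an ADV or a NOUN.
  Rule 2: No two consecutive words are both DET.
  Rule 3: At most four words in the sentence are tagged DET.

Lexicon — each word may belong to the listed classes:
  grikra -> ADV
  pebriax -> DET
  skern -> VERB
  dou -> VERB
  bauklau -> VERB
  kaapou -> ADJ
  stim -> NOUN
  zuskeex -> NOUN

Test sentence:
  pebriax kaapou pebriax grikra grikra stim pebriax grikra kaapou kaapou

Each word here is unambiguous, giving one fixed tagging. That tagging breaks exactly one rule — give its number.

Fixed tagging: DET ADJ DET ADV ADV NOUN DET ADV ADJ ADJ.
Rule check: R1 violated, R2 holds, R3 holds.
Only rule 1 fails.

1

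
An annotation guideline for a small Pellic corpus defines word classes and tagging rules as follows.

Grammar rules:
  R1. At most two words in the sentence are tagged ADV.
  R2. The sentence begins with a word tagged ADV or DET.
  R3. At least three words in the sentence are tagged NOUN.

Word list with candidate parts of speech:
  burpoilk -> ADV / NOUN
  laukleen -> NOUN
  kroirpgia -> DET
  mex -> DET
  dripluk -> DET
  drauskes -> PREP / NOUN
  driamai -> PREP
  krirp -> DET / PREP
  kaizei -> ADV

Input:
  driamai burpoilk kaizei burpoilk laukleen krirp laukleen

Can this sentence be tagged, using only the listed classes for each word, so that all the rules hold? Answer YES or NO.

Candidates per position — 1:driamai {PREP}; 2:burpoilk {ADV,NOUN}; 3:kaizei {ADV}; 4:burpoilk {ADV,NOUN}; 5:laukleen {NOUN}; 6:krirp {DET,PREP}; 7:laukleen {NOUN}.
Rule 2 cannot be satisfied by any choice of tags from the lexicon.
So there is no consistent tagging.

NO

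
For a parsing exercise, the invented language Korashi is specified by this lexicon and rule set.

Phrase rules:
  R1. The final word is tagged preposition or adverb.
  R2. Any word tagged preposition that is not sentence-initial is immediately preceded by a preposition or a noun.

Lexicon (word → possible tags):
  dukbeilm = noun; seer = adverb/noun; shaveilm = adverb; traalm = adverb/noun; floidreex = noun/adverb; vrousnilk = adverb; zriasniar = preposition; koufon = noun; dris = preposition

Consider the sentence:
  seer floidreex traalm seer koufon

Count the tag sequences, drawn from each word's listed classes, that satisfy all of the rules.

Candidates per position — 1:seer {adverb,noun}; 2:floidreex {noun,adverb}; 3:traalm {adverb,noun}; 4:seer {adverb,noun}; 5:koufon {noun}.
There are 16 candidate sequences in total.
Rule 1 cannot be satisfied by any choice of tags from the lexicon.
So there is no consistent tagging.
Count = 0.

0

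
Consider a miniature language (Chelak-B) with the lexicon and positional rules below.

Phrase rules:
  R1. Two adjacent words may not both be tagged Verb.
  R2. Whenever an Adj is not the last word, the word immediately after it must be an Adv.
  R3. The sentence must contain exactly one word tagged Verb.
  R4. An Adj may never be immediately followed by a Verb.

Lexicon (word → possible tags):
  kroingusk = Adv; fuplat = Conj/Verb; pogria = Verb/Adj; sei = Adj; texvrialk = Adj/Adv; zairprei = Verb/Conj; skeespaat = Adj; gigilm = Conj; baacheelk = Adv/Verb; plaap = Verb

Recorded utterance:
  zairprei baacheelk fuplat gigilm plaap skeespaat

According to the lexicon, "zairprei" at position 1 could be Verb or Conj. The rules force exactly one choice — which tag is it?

Candidates per position — 1:zairprei {Verb,Conj}; 2:baacheelk {Adv,Verb}; 3:fuplat {Conj,Verb}; 4:gigilm {Conj}; 5:plaap {Verb}; 6:skeespaat {Adj}.
Position 1: tagging it Verb would leave rule 3 unsatisfiable, so it must be Conj.
Position 2: tagging it Verb would leave rule 3 unsatisfiable, so it must be Adv.
Position 3: tagging it Verb would leave rule 3 unsatisfiable, so it must be Conj.
The unique satisfying tagging is: Conj Adv Conj Conj Verb Adj.
Verifying each rule — rule 1 holds; rule 2 holds; rule 3 holds; rule 4 holds.

Conj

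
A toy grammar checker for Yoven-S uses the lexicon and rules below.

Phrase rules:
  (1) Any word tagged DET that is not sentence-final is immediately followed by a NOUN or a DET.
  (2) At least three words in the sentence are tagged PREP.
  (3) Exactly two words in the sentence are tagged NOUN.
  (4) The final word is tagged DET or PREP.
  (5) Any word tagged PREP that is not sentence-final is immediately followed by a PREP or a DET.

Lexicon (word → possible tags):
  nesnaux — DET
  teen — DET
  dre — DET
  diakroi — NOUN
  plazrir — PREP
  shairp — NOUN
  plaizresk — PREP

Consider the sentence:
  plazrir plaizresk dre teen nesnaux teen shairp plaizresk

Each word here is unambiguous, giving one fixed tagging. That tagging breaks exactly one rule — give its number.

3

Fixed tagging: PREP PREP DET DET DET DET NOUN PREP.
Applying the rules: R1 ✓, R2 ✓, R3 ✗, R4 ✓, R5 ✓.
Only rule 3 fails.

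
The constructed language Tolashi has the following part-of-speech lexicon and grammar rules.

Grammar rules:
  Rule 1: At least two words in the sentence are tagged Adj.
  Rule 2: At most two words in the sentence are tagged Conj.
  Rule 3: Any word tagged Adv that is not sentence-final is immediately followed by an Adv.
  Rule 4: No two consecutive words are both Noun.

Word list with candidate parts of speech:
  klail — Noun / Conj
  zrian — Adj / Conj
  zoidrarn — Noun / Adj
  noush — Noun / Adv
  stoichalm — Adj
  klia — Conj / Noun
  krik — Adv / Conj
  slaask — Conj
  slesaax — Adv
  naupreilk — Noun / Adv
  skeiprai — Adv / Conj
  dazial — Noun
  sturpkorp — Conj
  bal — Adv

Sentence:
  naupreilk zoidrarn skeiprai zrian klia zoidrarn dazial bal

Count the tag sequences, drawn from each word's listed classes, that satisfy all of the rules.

Candidates per position — 1:naupreilk {Noun,Adv}; 2:zoidrarn {Noun,Adj}; 3:skeiprai {Adv,Conj}; 4:zrian {Adj,Conj}; 5:klia {Conj,Noun}; 6:zoidrarn {Noun,Adj}; 7:dazial {Noun}; 8:bal {Adv}.
There are 64 candidate sequences in total.
The sequences that satisfy every rule: Noun Adj Conj Adj Conj Adj Noun Adv; Noun Adj Conj Adj Noun Adj Noun Adv; Noun Adj Conj Conj Noun Adj Noun Adv.
Count = 3.

3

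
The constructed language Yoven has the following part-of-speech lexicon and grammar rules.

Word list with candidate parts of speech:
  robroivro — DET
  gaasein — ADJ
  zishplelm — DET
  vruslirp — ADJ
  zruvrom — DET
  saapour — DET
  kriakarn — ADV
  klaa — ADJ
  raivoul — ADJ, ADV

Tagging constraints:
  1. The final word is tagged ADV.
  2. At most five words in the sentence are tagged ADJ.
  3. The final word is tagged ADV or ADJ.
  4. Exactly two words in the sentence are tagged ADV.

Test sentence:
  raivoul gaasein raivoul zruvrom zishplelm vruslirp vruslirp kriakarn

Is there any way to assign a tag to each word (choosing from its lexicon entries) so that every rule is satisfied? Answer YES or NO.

YES

Candidates per position — 1:raivoul {ADJ,ADV}; 2:gaasein {ADJ}; 3:raivoul {ADJ,ADV}; 4:zruvrom {DET}; 5:zishplelm {DET}; 6:vruslirp {ADJ}; 7:vruslirp {ADJ}; 8:kriakarn {ADV}.
One satisfying assignment: ADJ ADJ ADV DET DET ADJ ADJ ADV.
Checking: rule 1 ✓; rule 2 ✓; rule 3 ✓; rule 4 ✓.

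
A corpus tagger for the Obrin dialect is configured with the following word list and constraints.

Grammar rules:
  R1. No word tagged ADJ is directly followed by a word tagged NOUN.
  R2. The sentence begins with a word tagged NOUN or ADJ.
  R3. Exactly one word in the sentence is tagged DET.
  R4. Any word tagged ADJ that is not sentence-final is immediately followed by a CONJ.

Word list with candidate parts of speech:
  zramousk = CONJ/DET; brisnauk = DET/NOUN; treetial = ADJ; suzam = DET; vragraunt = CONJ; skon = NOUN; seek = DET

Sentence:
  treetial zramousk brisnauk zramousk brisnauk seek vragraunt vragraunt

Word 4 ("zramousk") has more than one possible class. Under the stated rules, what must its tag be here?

Candidates per position — 1:treetial {ADJ}; 2:zramousk {CONJ,DET}; 3:brisnauk {DET,NOUN}; 4:zramousk {CONJ,DET}; 5:brisnauk {DET,NOUN}; 6:seek {DET}; 7:vragraunt {CONJ}; 8:vragraunt {CONJ}.
If word 2 were DET, no tagging could satisfy rule 3; so word 2 is CONJ.
If word 3 were DET, no tagging could satisfy rule 3; so word 3 is NOUN.
If word 4 were DET, no tagging could satisfy rule 3; so word 4 is CONJ.
If word 5 were DET, no tagging could satisfy rule 3; so word 5 is NOUN.
So the tagging must be: ADJ CONJ NOUN CONJ NOUN DET CONJ CONJ.
Checking: rule 1 satisfied; rule 2 satisfied; rule 3 satisfied; rule 4 satisfied.

CONJ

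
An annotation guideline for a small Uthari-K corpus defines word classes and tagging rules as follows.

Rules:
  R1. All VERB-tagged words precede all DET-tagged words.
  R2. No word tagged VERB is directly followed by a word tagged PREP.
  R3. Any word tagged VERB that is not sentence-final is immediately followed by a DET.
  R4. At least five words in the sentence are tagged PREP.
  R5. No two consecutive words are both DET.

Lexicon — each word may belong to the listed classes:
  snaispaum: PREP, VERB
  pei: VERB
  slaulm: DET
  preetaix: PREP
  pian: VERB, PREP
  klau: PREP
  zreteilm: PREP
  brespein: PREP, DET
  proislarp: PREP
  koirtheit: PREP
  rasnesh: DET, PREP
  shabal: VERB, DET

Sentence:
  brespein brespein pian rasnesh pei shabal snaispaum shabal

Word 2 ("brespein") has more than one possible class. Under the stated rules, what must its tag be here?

PREP

Candidates per position — 1:brespein {PREP,DET}; 2:brespein {PREP,DET}; 3:pian {VERB,PREP}; 4:rasnesh {DET,PREP}; 5:pei {VERB}; 6:shabal {VERB,DET}; 7:snaispaum {PREP,VERB}; 8:shabal {VERB,DET}.
Position 1: tagging it DET would leave rule 1 unsatisfiable, so it must be PREP.
Position 2: tagging it DET would leave rule 1 unsatisfiable, so it must be PREP.
Position 3: tagging it VERB would leave rule 4 unsatisfiable, so it must be PREP.
Position 4: tagging it DET would leave rule 1 unsatisfiable, so it must be PREP.
Position 6: tagging it VERB would leave rule 3 unsatisfiable, so it must be DET.
Position 7: tagging it VERB would leave rule 1 unsatisfiable, so it must be PREP.
Position 8: tagging it VERB would leave rule 1 unsatisfiable, so it must be DET.
The unique satisfying tagging is: PREP PREP PREP PREP VERB DET PREP DET.
Verifying each rule — rule 1 satisfied; rule 2 satisfied; rule 3 satisfied; rule 4 satisfied; rule 5 satisfied.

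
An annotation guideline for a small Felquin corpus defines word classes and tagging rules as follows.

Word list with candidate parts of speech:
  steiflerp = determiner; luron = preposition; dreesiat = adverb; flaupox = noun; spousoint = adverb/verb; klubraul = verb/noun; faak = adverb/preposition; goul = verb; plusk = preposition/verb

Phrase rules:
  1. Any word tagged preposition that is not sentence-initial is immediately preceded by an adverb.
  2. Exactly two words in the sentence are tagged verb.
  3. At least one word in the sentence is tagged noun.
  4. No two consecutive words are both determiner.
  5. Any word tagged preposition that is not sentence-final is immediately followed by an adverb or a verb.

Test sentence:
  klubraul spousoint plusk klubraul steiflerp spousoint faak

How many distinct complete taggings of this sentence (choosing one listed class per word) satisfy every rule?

8

Candidates per position — 1:klubraul {verb,noun}; 2:spousoint {adverb,verb}; 3:plusk {preposition,verb}; 4:klubraul {verb,noun}; 5:steiflerp {determiner}; 6:spousoint {adverb,verb}; 7:faak {adverb,preposition}.
There are 64 candidate sequences in total.
Checking each against the rules leaves 8 sequences.
Count = 8.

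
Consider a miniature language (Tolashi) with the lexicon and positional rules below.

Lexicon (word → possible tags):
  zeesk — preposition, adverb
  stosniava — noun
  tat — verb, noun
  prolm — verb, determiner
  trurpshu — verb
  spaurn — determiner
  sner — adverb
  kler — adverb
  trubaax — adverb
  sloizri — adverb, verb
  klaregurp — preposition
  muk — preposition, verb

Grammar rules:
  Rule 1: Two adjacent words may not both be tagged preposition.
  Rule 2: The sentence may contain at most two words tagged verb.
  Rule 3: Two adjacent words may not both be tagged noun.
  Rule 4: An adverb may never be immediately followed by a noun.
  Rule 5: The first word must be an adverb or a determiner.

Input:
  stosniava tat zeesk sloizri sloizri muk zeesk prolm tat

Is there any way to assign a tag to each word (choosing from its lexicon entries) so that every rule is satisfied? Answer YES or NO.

Candidates per position — 1:stosniava {noun}; 2:tat {verb,noun}; 3:zeesk {preposition,adverb}; 4:sloizri {adverb,verb}; 5:sloizri {adverb,verb}; 6:muk {preposition,verb}; 7:zeesk {preposition,adverb}; 8:prolm {verb,determiner}; 9:tat {verb,noun}.
Rule 5 cannot be satisfied by any choice of tags from the lexicon.
So there is no consistent tagging.

NO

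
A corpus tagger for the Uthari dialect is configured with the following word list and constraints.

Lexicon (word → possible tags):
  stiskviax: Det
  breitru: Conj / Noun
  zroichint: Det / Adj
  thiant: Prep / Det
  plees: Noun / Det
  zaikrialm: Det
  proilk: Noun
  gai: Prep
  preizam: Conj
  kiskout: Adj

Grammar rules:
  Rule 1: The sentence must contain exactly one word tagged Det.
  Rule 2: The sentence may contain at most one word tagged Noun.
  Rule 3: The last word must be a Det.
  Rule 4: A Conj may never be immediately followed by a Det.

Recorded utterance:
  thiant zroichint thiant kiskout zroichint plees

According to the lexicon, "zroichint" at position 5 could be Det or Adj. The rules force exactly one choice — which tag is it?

Candidates per position — 1:thiant {Prep,Det}; 2:zroichint {Det,Adj}; 3:thiant {Prep,Det}; 4:kiskout {Adj}; 5:zroichint {Det,Adj}; 6:plees {Noun,Det}.
Position 6: Noun is ruled out by rule 3; that leaves Det.
Position 1: Det is ruled out by rule 1; that leaves Prep.
Position 2: Det is ruled out by rule 1; that leaves Adj.
Position 3: Det is ruled out by rule 1; that leaves Prep.
Position 5: Det is ruled out by rule 1; that leaves Adj.
The only consistent sequence is: Prep Adj Prep Adj Adj Det.
Verifying each rule — rule 1 ok; rule 2 ok; rule 3 ok; rule 4 ok.

Adj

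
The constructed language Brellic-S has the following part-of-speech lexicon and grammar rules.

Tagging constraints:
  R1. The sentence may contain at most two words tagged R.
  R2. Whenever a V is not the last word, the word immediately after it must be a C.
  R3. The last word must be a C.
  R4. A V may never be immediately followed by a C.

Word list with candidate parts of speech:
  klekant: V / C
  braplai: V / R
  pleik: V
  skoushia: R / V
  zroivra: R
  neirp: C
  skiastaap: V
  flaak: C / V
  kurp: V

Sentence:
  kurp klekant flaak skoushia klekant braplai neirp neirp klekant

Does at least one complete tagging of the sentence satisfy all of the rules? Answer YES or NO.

Candidates per position — 1:kurp {V}; 2:klekant {V,C}; 3:flaak {C,V}; 4:skoushia {R,V}; 5:klekant {V,C}; 6:braplai {V,R}; 7:neirp {C}; 8:neirp {C}; 9:klekant {V,C}.
Every candidate sequence violates at least one rule; no consistent tagging exists.

NO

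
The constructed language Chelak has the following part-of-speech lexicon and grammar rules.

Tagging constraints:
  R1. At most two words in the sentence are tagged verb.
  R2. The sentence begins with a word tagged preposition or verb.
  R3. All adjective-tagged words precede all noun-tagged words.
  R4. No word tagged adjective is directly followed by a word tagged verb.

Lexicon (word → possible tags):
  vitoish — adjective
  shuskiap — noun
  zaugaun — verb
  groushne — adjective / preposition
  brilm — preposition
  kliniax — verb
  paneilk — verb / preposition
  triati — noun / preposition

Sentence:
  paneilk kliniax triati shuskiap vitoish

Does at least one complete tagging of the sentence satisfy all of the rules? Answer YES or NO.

Candidates per position — 1:paneilk {verb,preposition}; 2:kliniax {verb}; 3:triati {noun,preposition}; 4:shuskiap {noun}; 5:vitoish {adjective}.
Rule 3 cannot be satisfied by any choice of tags from the lexicon.
So there is no consistent tagging.

NO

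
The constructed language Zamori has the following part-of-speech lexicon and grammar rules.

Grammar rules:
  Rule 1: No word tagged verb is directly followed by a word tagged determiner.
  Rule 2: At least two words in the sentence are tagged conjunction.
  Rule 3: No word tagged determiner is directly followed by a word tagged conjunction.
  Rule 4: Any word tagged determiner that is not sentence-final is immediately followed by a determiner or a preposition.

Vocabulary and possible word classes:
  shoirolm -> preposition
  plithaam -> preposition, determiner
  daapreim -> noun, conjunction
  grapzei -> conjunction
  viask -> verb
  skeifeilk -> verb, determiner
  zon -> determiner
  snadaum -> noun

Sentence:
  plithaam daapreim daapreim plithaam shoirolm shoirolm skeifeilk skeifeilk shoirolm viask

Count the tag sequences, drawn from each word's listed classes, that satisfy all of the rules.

4

Candidates per position — 1:plithaam {preposition,determiner}; 2:daapreim {noun,conjunction}; 3:daapreim {noun,conjunction}; 4:plithaam {preposition,determiner}; 5:shoirolm {preposition}; 6:shoirolm {preposition}; 7:skeifeilk {verb,determiner}; 8:skeifeilk {verb,determiner}; 9:shoirolm {preposition}; 10:viask {verb}.
There are 64 candidate sequences in total.
The sequences that satisfy every rule: preposition conjunction conjunction preposition preposition preposition verb verb preposition verb; preposition conjunction conjunction preposition preposition preposition determiner determiner preposition verb; preposition conjunction conjunction determiner preposition preposition verb verb preposition verb; preposition conjunction conjunction determiner preposition preposition determiner determiner preposition verb.
Count = 4.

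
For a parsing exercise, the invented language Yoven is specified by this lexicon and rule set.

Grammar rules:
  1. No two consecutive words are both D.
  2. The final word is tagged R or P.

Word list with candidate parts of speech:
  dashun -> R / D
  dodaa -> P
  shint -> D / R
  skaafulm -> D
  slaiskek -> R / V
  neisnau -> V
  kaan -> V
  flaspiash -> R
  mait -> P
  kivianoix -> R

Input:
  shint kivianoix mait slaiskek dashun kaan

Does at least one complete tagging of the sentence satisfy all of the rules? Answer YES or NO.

NO

Candidates per position — 1:shint {D,R}; 2:kivianoix {R}; 3:mait {P}; 4:slaiskek {R,V}; 5:dashun {R,D}; 6:kaan {V}.
Rule 2 cannot be satisfied by any choice of tags from the lexicon.
So there is no consistent tagging.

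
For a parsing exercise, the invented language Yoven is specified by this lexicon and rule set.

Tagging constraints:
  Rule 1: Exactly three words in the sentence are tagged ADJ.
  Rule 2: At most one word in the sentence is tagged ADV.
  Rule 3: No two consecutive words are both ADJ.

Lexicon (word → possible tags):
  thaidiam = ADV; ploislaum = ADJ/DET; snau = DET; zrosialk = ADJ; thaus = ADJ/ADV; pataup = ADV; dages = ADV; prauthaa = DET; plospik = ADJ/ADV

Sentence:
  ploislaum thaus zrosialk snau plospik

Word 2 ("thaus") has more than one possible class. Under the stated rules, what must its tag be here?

Candidates per position — 1:ploislaum {ADJ,DET}; 2:thaus {ADJ,ADV}; 3:zrosialk {ADJ}; 4:snau {DET}; 5:plospik {ADJ,ADV}.
Position 2: tagging it ADJ would leave rule 3 unsatisfiable, so it must be ADV.
Position 5: tagging it ADV would leave rule 1 unsatisfiable, so it must be ADJ.
Position 1: tagging it DET would leave rule 1 unsatisfiable, so it must be ADJ.
The unique satisfying tagging is: ADJ ADV ADJ DET ADJ.
Check: rule 1 ok; rule 2 ok; rule 3 ok.

ADV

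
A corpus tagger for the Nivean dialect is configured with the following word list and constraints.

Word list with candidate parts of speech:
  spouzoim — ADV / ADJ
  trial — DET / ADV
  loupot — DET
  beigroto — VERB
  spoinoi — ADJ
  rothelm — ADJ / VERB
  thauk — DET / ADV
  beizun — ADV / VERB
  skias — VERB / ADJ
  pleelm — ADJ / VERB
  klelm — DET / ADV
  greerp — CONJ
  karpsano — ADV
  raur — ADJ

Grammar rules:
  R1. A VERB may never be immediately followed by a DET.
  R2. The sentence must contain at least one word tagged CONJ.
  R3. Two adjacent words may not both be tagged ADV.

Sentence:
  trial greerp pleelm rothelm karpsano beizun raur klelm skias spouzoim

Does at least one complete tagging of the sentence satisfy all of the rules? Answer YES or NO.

Candidates per position — 1:trial {DET,ADV}; 2:greerp {CONJ}; 3:pleelm {ADJ,VERB}; 4:rothelm {ADJ,VERB}; 5:karpsano {ADV}; 6:beizun {ADV,VERB}; 7:raur {ADJ}; 8:klelm {DET,ADV}; 9:skias {VERB,ADJ}; 10:spouzoim {ADV,ADJ}.
One satisfying assignment: ADV CONJ VERB ADJ ADV VERB ADJ DET ADJ ADJ.
Rule-by-rule: rule 1 ✓; rule 2 ✓; rule 3 ✓.

YES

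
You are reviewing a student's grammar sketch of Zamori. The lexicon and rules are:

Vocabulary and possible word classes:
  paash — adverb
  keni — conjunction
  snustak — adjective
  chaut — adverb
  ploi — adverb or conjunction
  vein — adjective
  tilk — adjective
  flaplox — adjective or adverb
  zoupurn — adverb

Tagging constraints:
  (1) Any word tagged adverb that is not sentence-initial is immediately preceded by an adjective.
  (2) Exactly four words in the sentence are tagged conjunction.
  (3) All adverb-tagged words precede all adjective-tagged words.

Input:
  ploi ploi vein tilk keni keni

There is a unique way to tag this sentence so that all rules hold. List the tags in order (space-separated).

conjunction conjunction adjective adjective conjunction conjunction

Candidates per position — 1:ploi {adverb,conjunction}; 2:ploi {adverb,conjunction}; 3:vein {adjective}; 4:tilk {adjective}; 5:keni {conjunction}; 6:keni {conjunction}.
Word 1 cannot be adverb — rule 2 would then fail for every completion. It is conjunction.
Word 2 cannot be adverb — rule 1 would then fail for every completion. It is conjunction.
So the tagging must be: conjunction conjunction adjective adjective conjunction conjunction.
Check: rule 1 holds; rule 2 holds; rule 3 holds.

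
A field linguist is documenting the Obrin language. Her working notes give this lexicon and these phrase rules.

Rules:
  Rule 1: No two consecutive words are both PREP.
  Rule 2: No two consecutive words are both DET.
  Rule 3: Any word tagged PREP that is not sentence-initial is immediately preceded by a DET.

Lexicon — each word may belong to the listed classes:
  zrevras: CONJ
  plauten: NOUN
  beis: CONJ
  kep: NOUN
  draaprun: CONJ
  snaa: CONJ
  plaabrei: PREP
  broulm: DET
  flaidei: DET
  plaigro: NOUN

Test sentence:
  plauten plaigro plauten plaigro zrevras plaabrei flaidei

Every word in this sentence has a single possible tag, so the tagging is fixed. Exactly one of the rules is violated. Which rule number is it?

3

Fixed tagging: NOUN NOUN NOUN NOUN CONJ PREP DET.
Rule check: R1 ✓, R2 ✓, R3 ✗.
Only rule 3 fails.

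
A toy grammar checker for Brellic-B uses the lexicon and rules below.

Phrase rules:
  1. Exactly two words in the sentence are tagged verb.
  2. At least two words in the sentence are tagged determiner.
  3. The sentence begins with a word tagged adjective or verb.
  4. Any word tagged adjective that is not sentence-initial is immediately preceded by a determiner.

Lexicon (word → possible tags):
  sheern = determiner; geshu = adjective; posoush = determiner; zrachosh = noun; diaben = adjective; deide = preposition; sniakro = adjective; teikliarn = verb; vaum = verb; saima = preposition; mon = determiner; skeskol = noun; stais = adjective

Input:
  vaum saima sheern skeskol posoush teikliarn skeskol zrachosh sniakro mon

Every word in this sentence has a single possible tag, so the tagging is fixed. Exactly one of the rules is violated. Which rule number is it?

4

Fixed tagging: verb preposition determiner noun determiner verb noun noun adjective determiner.
Rule check: R1 pass, R2 pass, R3 pass, R4 fail.
Only rule 4 fails.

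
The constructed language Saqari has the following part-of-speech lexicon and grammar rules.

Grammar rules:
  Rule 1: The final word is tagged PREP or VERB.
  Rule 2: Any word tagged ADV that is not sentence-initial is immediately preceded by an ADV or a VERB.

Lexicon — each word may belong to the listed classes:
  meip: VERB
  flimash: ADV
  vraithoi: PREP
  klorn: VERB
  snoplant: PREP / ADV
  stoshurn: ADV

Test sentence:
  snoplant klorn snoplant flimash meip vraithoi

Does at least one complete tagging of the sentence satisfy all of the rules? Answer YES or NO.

Candidates per position — 1:snoplant {PREP,ADV}; 2:klorn {VERB}; 3:snoplant {PREP,ADV}; 4:flimash {ADV}; 5:meip {VERB}; 6:vraithoi {PREP}.
One satisfying assignment: PREP VERB ADV ADV VERB PREP.
Checking: rule 1 holds; rule 2 holds.

YES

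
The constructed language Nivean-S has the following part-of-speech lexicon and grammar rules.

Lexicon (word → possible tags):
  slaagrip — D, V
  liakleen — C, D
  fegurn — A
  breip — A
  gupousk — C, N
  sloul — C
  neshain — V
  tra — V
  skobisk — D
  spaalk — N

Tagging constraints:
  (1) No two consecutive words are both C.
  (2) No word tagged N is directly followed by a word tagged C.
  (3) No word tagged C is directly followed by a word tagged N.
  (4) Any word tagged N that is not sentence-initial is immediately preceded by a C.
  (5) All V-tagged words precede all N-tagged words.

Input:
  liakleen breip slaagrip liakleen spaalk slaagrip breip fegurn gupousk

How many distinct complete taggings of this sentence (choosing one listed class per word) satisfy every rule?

Candidates per position — 1:liakleen {C,D}; 2:breip {A}; 3:slaagrip {D,V}; 4:liakleen {C,D}; 5:spaalk {N}; 6:slaagrip {D,V}; 7:breip {A}; 8:fegurn {A}; 9:gupousk {C,N}.
There are 32 candidate sequences in total.
Every candidate sequence violates at least one rule; no consistent tagging exists.
Count = 0.

0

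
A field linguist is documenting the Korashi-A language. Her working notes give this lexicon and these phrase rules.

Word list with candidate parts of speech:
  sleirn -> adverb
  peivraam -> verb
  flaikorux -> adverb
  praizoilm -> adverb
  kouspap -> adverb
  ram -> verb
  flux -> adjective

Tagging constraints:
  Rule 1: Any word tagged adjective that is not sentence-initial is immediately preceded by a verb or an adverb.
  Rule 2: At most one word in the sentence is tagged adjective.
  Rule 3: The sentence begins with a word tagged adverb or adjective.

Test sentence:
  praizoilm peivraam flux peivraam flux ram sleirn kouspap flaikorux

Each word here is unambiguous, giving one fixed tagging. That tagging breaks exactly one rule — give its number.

Fixed tagging: adverb verb adjective verb adjective verb adverb adverb adverb.
Rule check: R1 ✓, R2 ✗, R3 ✓.
Only rule 2 fails.

2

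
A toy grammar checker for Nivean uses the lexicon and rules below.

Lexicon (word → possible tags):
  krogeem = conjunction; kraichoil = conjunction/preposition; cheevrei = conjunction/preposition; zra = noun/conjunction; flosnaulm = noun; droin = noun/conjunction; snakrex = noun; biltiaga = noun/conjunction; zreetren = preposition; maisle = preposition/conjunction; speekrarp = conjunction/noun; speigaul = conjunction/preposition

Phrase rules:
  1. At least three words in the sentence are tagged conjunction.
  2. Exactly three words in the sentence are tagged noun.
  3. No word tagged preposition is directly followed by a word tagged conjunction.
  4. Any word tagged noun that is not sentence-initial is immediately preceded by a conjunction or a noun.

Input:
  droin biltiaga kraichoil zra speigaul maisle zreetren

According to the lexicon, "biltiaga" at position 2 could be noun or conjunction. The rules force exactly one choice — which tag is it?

Candidates per position — 1:droin {noun,conjunction}; 2:biltiaga {noun,conjunction}; 3:kraichoil {conjunction,preposition}; 4:zra {noun,conjunction}; 5:speigaul {conjunction,preposition}; 6:maisle {preposition,conjunction}; 7:zreetren {preposition}.
If word 1 were conjunction, no tagging could satisfy rule 2; so word 1 is noun.
If word 2 were conjunction, no tagging could satisfy rule 2; so word 2 is noun.
If word 4 were conjunction, no tagging could satisfy rule 2; so word 4 is noun.
If word 5 were preposition, no tagging could satisfy rule 1; so word 5 is conjunction.
If word 6 were preposition, no tagging could satisfy rule 1; so word 6 is conjunction.
If word 3 were preposition, no tagging could satisfy rule 1; so word 3 is conjunction.
That leaves exactly one tagging: noun noun conjunction noun conjunction conjunction preposition.
Rule-by-rule: rule 1 ✓; rule 2 ✓; rule 3 ✓; rule 4 ✓.

noun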